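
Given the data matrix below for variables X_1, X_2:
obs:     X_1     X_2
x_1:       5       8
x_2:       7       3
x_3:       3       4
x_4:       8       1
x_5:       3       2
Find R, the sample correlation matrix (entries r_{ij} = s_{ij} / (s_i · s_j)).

Step 1 — column means:
  mean(X_1) = (5 + 7 + 3 + 8 + 3) / 5 = 26/5 = 5.2
  mean(X_2) = (8 + 3 + 4 + 1 + 2) / 5 = 18/5 = 3.6

Step 2 — sample variances and covariances s[i,j] = (1/(n-1)) · Σ_k (x_{k,i} - mean_i) · (x_{k,j} - mean_j), with n-1 = 4:
  s[X_1,X_1] = ((-0.2)·(-0.2) + (1.8)·(1.8) + (-2.2)·(-2.2) + (2.8)·(2.8) + (-2.2)·(-2.2)) / 4 = 20.8/4 = 5.2
  s[X_1,X_2] = ((-0.2)·(4.4) + (1.8)·(-0.6) + (-2.2)·(0.4) + (2.8)·(-2.6) + (-2.2)·(-1.6)) / 4 = -6.6/4 = -1.65
  s[X_2,X_2] = ((4.4)·(4.4) + (-0.6)·(-0.6) + (0.4)·(0.4) + (-2.6)·(-2.6) + (-1.6)·(-1.6)) / 4 = 29.2/4 = 7.3
  Sample standard deviations s_i = √(s[i,i]):
  s(X_1) = √(5.2) = 2.2804
  s(X_2) = √(7.3) = 2.7019

Step 3 — r_{ij} = s_{ij} / (s_i · s_j):
  r[X_1,X_1] = 1 (diagonal).
  r[X_1,X_2] = -1.65 / (2.2804 · 2.7019) = -1.65 / 6.1612 = -0.2678
  r[X_2,X_2] = 1 (diagonal).

R is symmetric with unit diagonal. Assembling:

R = [[1, -0.2678],
 [-0.2678, 1]]


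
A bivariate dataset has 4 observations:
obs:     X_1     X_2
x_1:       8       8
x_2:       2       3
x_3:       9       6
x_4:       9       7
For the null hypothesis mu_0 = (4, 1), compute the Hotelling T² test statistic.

Step 1 — sample mean vector:
  mean(X_1) = (8 + 2 + 9 + 9) / 4 = 28/4 = 7
  mean(X_2) = (8 + 3 + 6 + 7) / 4 = 24/4 = 6
  x̄ = (7, 6),  deviation x̄ - mu_0 = (7, 6) - (4, 1) = (3, 5).

Step 2 — sample covariance matrix, S[i,j] = (1/(n-1)) · Σ_k (x_{k,i} - mean_i) · (x_{k,j} - mean_j), divisor n-1 = 3:
  S[X_1,X_1] = ((1)·(1) + (-5)·(-5) + (2)·(2) + (2)·(2)) / 3 = 34/3 = 11.3333
  S[X_1,X_2] = ((1)·(2) + (-5)·(-3) + (2)·(0) + (2)·(1)) / 3 = 19/3 = 6.3333
  S[X_2,X_2] = ((2)·(2) + (-3)·(-3) + (0)·(0) + (1)·(1)) / 3 = 14/3 = 4.6667
  S = [[11.3333, 6.3333],
 [6.3333, 4.6667]].

Step 3 — invert S. det(S) = 11.3333·4.6667 - (6.3333)² = 12.7778.
  S^{-1} = (1/det) · [[d, -b], [-b, a]] = [[0.3652, -0.4957],
 [-0.4957, 0.887]].

Step 4 — quadratic form (x̄ - mu_0)^T · S^{-1} · (x̄ - mu_0):
  S^{-1} · (x̄ - mu_0) = (-1.3826, 2.9478),
  (x̄ - mu_0)^T · [...] = (3)·(-1.3826) + (5)·(2.9478) = 10.5913.

Step 5 — scale by n: T² = 4 · 10.5913 = 42.3652.

T² ≈ 42.3652


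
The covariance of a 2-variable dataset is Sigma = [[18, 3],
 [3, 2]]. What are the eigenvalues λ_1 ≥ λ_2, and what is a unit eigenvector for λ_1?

Step 1 — characteristic polynomial of 2×2 Sigma:
  det(Sigma - λI) = λ² - trace · λ + det = 0.
  trace = 18 + 2 = 20, det = 18·2 - (3)² = 27.
Step 2 — discriminant:
  Δ = trace² - 4·det = 400 - 108 = 292.
Step 3 — eigenvalues:
  λ = (trace ± √Δ)/2 = (20 ± 17.088)/2,
  λ_1 = 18.544,  λ_2 = 1.456.

Step 4 — unit eigenvector for λ_1: solve (Sigma - λ_1 I)v = 0. First row:
  (18 - 18.544)·v_x + (3)·v_y = 0, i.e. (-0.544)·v_x + (3)·v_y = 0,
  so v ∝ (b, λ_1 - a) = (3, 0.544) = u.
  ||u|| = √((3)² + (0.544)²) = √(9.2959) ≈ 3.0489,
  v_1 = u/||u|| ≈ (0.984, 0.1784) (||v_1|| = 1).

λ_1 = 18.544,  λ_2 = 1.456;  v_1 ≈ (0.984, 0.1784)


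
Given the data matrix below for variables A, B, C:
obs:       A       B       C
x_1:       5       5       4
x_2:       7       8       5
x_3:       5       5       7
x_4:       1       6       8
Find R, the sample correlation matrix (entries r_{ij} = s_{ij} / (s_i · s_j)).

Step 1 — column means:
  mean(A) = (5 + 7 + 5 + 1) / 4 = 18/4 = 4.5
  mean(B) = (5 + 8 + 5 + 6) / 4 = 24/4 = 6
  mean(C) = (4 + 5 + 7 + 8) / 4 = 24/4 = 6

Step 2 — sample variances and covariances s[i,j] = (1/(n-1)) · Σ_k (x_{k,i} - mean_i) · (x_{k,j} - mean_j), with n-1 = 3:
  s[A,A] = ((0.5)·(0.5) + (2.5)·(2.5) + (0.5)·(0.5) + (-3.5)·(-3.5)) / 3 = 19/3 = 6.3333
  s[A,B] = ((0.5)·(-1) + (2.5)·(2) + (0.5)·(-1) + (-3.5)·(0)) / 3 = 4/3 = 1.3333
  s[A,C] = ((0.5)·(-2) + (2.5)·(-1) + (0.5)·(1) + (-3.5)·(2)) / 3 = -10/3 = -3.3333
  s[B,B] = ((-1)·(-1) + (2)·(2) + (-1)·(-1) + (0)·(0)) / 3 = 6/3 = 2
  s[B,C] = ((-1)·(-2) + (2)·(-1) + (-1)·(1) + (0)·(2)) / 3 = -1/3 = -0.3333
  s[C,C] = ((-2)·(-2) + (-1)·(-1) + (1)·(1) + (2)·(2)) / 3 = 10/3 = 3.3333
  Sample standard deviations s_i = √(s[i,i]):
  s(A) = √(6.3333) = 2.5166
  s(B) = √(2) = 1.4142
  s(C) = √(3.3333) = 1.8257

Step 3 — r_{ij} = s_{ij} / (s_i · s_j):
  r[A,A] = 1 (diagonal).
  r[A,B] = 1.3333 / (2.5166 · 1.4142) = 1.3333 / 3.559 = 0.3746
  r[A,C] = -3.3333 / (2.5166 · 1.8257) = -3.3333 / 4.5947 = -0.7255
  r[B,B] = 1 (diagonal).
  r[B,C] = -0.3333 / (1.4142 · 1.8257) = -0.3333 / 2.582 = -0.1291
  r[C,C] = 1 (diagonal).

R is symmetric with unit diagonal. Assembling:

R = [[1, 0.3746, -0.7255],
 [0.3746, 1, -0.1291],
 [-0.7255, -0.1291, 1]]


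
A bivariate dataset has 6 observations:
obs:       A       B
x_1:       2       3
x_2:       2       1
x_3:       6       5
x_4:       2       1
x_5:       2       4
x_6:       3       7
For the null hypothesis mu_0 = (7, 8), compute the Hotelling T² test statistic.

Step 1 — sample mean vector:
  mean(A) = (2 + 2 + 6 + 2 + 2 + 3) / 6 = 17/6 = 2.8333
  mean(B) = (3 + 1 + 5 + 1 + 4 + 7) / 6 = 21/6 = 3.5
  x̄ = (2.8333, 3.5),  deviation x̄ - mu_0 = (2.8333, 3.5) - (7, 8) = (-4.1667, -4.5).

Step 2 — sample covariance matrix, S[i,j] = (1/(n-1)) · Σ_k (x_{k,i} - mean_i) · (x_{k,j} - mean_j), divisor n-1 = 5:
  S[A,A] = ((-0.8333)·(-0.8333) + (-0.8333)·(-0.8333) + (3.1667)·(3.1667) + (-0.8333)·(-0.8333) + (-0.8333)·(-0.8333) + (0.1667)·(0.1667)) / 5 = 12.8333/5 = 2.5667
  S[A,B] = ((-0.8333)·(-0.5) + (-0.8333)·(-2.5) + (3.1667)·(1.5) + (-0.8333)·(-2.5) + (-0.8333)·(0.5) + (0.1667)·(3.5)) / 5 = 9.5/5 = 1.9
  S[B,B] = ((-0.5)·(-0.5) + (-2.5)·(-2.5) + (1.5)·(1.5) + (-2.5)·(-2.5) + (0.5)·(0.5) + (3.5)·(3.5)) / 5 = 27.5/5 = 5.5
  S = [[2.5667, 1.9],
 [1.9, 5.5]].

Step 3 — invert S. det(S) = 2.5667·5.5 - (1.9)² = 10.5067.
  S^{-1} = (1/det) · [[d, -b], [-b, a]] = [[0.5235, -0.1808],
 [-0.1808, 0.2443]].

Step 4 — quadratic form (x̄ - mu_0)^T · S^{-1} · (x̄ - mu_0):
  S^{-1} · (x̄ - mu_0) = (-1.3674, -0.3458),
  (x̄ - mu_0)^T · [...] = (-4.1667)·(-1.3674) + (-4.5)·(-0.3458) = 7.2536.

Step 5 — scale by n: T² = 6 · 7.2536 = 43.5216.

T² ≈ 43.5216


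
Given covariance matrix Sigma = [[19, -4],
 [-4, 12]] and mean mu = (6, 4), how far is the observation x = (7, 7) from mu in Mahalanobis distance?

Step 1 — centre the observation: (x - mu) = (1, 3).

Step 2 — invert Sigma. det(Sigma) = 19·12 - (-4)² = 212.
  Sigma^{-1} = (1/det) · [[d, -b], [-b, a]] = [[0.0566, 0.0189],
 [0.0189, 0.0896]].

Step 3 — form the quadratic (x - mu)^T · Sigma^{-1} · (x - mu):
  Sigma^{-1} · (x - mu) = (0.1132, 0.2877).
  (x - mu)^T · [Sigma^{-1} · (x - mu)] = (1)·(0.1132) + (3)·(0.2877) = 0.9764.

Step 4 — take square root: d = √(0.9764) ≈ 0.9881.

d(x, mu) = √(0.9764) ≈ 0.9881


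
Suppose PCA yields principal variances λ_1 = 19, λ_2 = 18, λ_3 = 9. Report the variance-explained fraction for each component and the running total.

Step 1 — total variance = trace(Sigma) = Σ λ_i = 19 + 18 + 9 = 46.

Step 2 — fraction explained by component i = λ_i / Σ λ:
  PC1: 19/46 = 0.413
  PC2: 18/46 = 0.3913
  PC3: 9/46 = 0.1957

Step 3 — cumulative fraction after k components = (λ_1 + ... + λ_k) / Σ λ:
  k = 1: 19/46 = 0.413
  k = 2: (19 + 18)/46 = 37/46 = 0.8043
  k = 3: (19 + 18 + 9)/46 = 46/46 = 1

Summary (fraction, with percent):

explained: PC1 0.413 (41.3%), PC2 0.3913 (39.13%), PC3 0.1957 (19.57%);  cumulative: 0.413, 0.8043, 1


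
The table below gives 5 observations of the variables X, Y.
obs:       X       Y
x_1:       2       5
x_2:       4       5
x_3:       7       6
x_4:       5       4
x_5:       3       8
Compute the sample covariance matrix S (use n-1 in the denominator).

Step 1 — column means:
  mean(X) = (2 + 4 + 7 + 5 + 3) / 5 = 21/5 = 4.2
  mean(Y) = (5 + 5 + 6 + 4 + 8) / 5 = 28/5 = 5.6

Step 2 — sample covariance S[i,j] = (1/(n-1)) · Σ_k (x_{k,i} - mean_i) · (x_{k,j} - mean_j), with n-1 = 4.
  S[X,X] = ((-2.2)·(-2.2) + (-0.2)·(-0.2) + (2.8)·(2.8) + (0.8)·(0.8) + (-1.2)·(-1.2)) / 4 = 14.8/4 = 3.7
  S[X,Y] = ((-2.2)·(-0.6) + (-0.2)·(-0.6) + (2.8)·(0.4) + (0.8)·(-1.6) + (-1.2)·(2.4)) / 4 = -1.6/4 = -0.4
  S[Y,Y] = ((-0.6)·(-0.6) + (-0.6)·(-0.6) + (0.4)·(0.4) + (-1.6)·(-1.6) + (2.4)·(2.4)) / 4 = 9.2/4 = 2.3

S is symmetric (S[j,i] = S[i,j]). Assembling:

S = [[3.7, -0.4],
 [-0.4, 2.3]]


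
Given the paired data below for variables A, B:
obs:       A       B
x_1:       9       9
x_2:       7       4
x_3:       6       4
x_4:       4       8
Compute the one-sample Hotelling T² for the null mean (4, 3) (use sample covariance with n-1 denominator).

Step 1 — sample mean vector:
  mean(A) = (9 + 7 + 6 + 4) / 4 = 26/4 = 6.5
  mean(B) = (9 + 4 + 4 + 8) / 4 = 25/4 = 6.25
  x̄ = (6.5, 6.25),  deviation x̄ - mu_0 = (6.5, 6.25) - (4, 3) = (2.5, 3.25).

Step 2 — sample covariance matrix, S[i,j] = (1/(n-1)) · Σ_k (x_{k,i} - mean_i) · (x_{k,j} - mean_j), divisor n-1 = 3:
  S[A,A] = ((2.5)·(2.5) + (0.5)·(0.5) + (-0.5)·(-0.5) + (-2.5)·(-2.5)) / 3 = 13/3 = 4.3333
  S[A,B] = ((2.5)·(2.75) + (0.5)·(-2.25) + (-0.5)·(-2.25) + (-2.5)·(1.75)) / 3 = 2.5/3 = 0.8333
  S[B,B] = ((2.75)·(2.75) + (-2.25)·(-2.25) + (-2.25)·(-2.25) + (1.75)·(1.75)) / 3 = 20.75/3 = 6.9167
  S = [[4.3333, 0.8333],
 [0.8333, 6.9167]].

Step 3 — invert S. det(S) = 4.3333·6.9167 - (0.8333)² = 29.2778.
  S^{-1} = (1/det) · [[d, -b], [-b, a]] = [[0.2362, -0.0285],
 [-0.0285, 0.148]].

Step 4 — quadratic form (x̄ - mu_0)^T · S^{-1} · (x̄ - mu_0):
  S^{-1} · (x̄ - mu_0) = (0.4981, 0.4099),
  (x̄ - mu_0)^T · [...] = (2.5)·(0.4981) + (3.25)·(0.4099) = 2.5773.

Step 5 — scale by n: T² = 4 · 2.5773 = 10.3093.

T² ≈ 10.3093


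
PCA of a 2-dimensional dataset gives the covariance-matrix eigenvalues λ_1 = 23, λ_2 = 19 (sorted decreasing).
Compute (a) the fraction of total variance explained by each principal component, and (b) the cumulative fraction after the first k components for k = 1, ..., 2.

Step 1 — total variance = trace(Sigma) = Σ λ_i = 23 + 19 = 42.

Step 2 — fraction explained by component i = λ_i / Σ λ:
  PC1: 23/42 = 0.5476
  PC2: 19/42 = 0.4524

Step 3 — cumulative fraction after k components = (λ_1 + ... + λ_k) / Σ λ:
  k = 1: 23/42 = 0.5476
  k = 2: (23 + 19)/42 = 42/42 = 1

Summary (fraction, with percent):

explained: PC1 0.5476 (54.76%), PC2 0.4524 (45.24%);  cumulative: 0.5476, 1


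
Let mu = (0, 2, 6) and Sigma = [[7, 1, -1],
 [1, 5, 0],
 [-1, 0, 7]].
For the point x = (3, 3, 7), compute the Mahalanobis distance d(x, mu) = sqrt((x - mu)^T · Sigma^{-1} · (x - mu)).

Step 1 — centre the observation: (x - mu) = (3, 1, 1).

Step 2 — invert Sigma (cofactor / det for 3×3, or solve directly):
  Sigma^{-1} = [[0.1502, -0.03, 0.0215],
 [-0.03, 0.206, -0.0043],
 [0.0215, -0.0043, 0.1459]].

Step 3 — form the quadratic (x - mu)^T · Sigma^{-1} · (x - mu):
  Sigma^{-1} · (x - mu) = (0.4421, 0.1116, 0.206).
  (x - mu)^T · [Sigma^{-1} · (x - mu)] = (3)·(0.4421) + (1)·(0.1116) + (1)·(0.206) = 1.6438.

Step 4 — take square root: d = √(1.6438) ≈ 1.2821.

d(x, mu) = √(1.6438) ≈ 1.2821


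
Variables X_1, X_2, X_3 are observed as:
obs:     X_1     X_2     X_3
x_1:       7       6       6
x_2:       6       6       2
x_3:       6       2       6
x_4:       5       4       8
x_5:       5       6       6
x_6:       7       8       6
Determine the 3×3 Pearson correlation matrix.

Step 1 — column means:
  mean(X_1) = (7 + 6 + 6 + 5 + 5 + 7) / 6 = 36/6 = 6
  mean(X_2) = (6 + 6 + 2 + 4 + 6 + 8) / 6 = 32/6 = 5.3333
  mean(X_3) = (6 + 2 + 6 + 8 + 6 + 6) / 6 = 34/6 = 5.6667

Step 2 — sample variances and covariances s[i,j] = (1/(n-1)) · Σ_k (x_{k,i} - mean_i) · (x_{k,j} - mean_j), with n-1 = 5:
  s[X_1,X_1] = ((1)·(1) + (0)·(0) + (0)·(0) + (-1)·(-1) + (-1)·(-1) + (1)·(1)) / 5 = 4/5 = 0.8
  s[X_1,X_2] = ((1)·(0.6667) + (0)·(0.6667) + (0)·(-3.3333) + (-1)·(-1.3333) + (-1)·(0.6667) + (1)·(2.6667)) / 5 = 4/5 = 0.8
  s[X_1,X_3] = ((1)·(0.3333) + (0)·(-3.6667) + (0)·(0.3333) + (-1)·(2.3333) + (-1)·(0.3333) + (1)·(0.3333)) / 5 = -2/5 = -0.4
  s[X_2,X_2] = ((0.6667)·(0.6667) + (0.6667)·(0.6667) + (-3.3333)·(-3.3333) + (-1.3333)·(-1.3333) + (0.6667)·(0.6667) + (2.6667)·(2.6667)) / 5 = 21.3333/5 = 4.2667
  s[X_2,X_3] = ((0.6667)·(0.3333) + (0.6667)·(-3.6667) + (-3.3333)·(0.3333) + (-1.3333)·(2.3333) + (0.6667)·(0.3333) + (2.6667)·(0.3333)) / 5 = -5.3333/5 = -1.0667
  s[X_3,X_3] = ((0.3333)·(0.3333) + (-3.6667)·(-3.6667) + (0.3333)·(0.3333) + (2.3333)·(2.3333) + (0.3333)·(0.3333) + (0.3333)·(0.3333)) / 5 = 19.3333/5 = 3.8667
  Sample standard deviations s_i = √(s[i,i]):
  s(X_1) = √(0.8) = 0.8944
  s(X_2) = √(4.2667) = 2.0656
  s(X_3) = √(3.8667) = 1.9664

Step 3 — r_{ij} = s_{ij} / (s_i · s_j):
  r[X_1,X_1] = 1 (diagonal).
  r[X_1,X_2] = 0.8 / (0.8944 · 2.0656) = 0.8 / 1.8475 = 0.433
  r[X_1,X_3] = -0.4 / (0.8944 · 1.9664) = -0.4 / 1.7588 = -0.2274
  r[X_2,X_2] = 1 (diagonal).
  r[X_2,X_3] = -1.0667 / (2.0656 · 1.9664) = -1.0667 / 4.0617 = -0.2626
  r[X_3,X_3] = 1 (diagonal).

R is symmetric with unit diagonal. Assembling:

R = [[1, 0.433, -0.2274],
 [0.433, 1, -0.2626],
 [-0.2274, -0.2626, 1]]


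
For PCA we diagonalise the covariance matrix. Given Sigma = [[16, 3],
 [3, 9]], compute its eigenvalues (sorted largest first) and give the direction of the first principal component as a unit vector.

Step 1 — characteristic polynomial of 2×2 Sigma:
  det(Sigma - λI) = λ² - trace · λ + det = 0.
  trace = 16 + 9 = 25, det = 16·9 - (3)² = 135.
Step 2 — discriminant:
  Δ = trace² - 4·det = 625 - 540 = 85.
Step 3 — eigenvalues:
  λ = (trace ± √Δ)/2 = (25 ± 9.2195)/2,
  λ_1 = 17.1098,  λ_2 = 7.8902.

Step 4 — unit eigenvector for λ_1: solve (Sigma - λ_1 I)v = 0. First row:
  (16 - 17.1098)·v_x + (3)·v_y = 0, i.e. (-1.1098)·v_x + (3)·v_y = 0,
  so v ∝ (b, λ_1 - a) = (3, 1.1098) = u.
  ||u|| = √((3)² + (1.1098)²) = √(10.2316) ≈ 3.1987,
  v_1 = u/||u|| ≈ (0.9379, 0.3469) (||v_1|| = 1).

λ_1 = 17.1098,  λ_2 = 7.8902;  v_1 ≈ (0.9379, 0.3469)


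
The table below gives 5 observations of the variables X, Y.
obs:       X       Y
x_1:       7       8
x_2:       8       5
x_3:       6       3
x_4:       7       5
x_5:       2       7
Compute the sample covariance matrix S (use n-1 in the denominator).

Step 1 — column means:
  mean(X) = (7 + 8 + 6 + 7 + 2) / 5 = 30/5 = 6
  mean(Y) = (8 + 5 + 3 + 5 + 7) / 5 = 28/5 = 5.6

Step 2 — sample covariance S[i,j] = (1/(n-1)) · Σ_k (x_{k,i} - mean_i) · (x_{k,j} - mean_j), with n-1 = 4.
  S[X,X] = ((1)·(1) + (2)·(2) + (0)·(0) + (1)·(1) + (-4)·(-4)) / 4 = 22/4 = 5.5
  S[X,Y] = ((1)·(2.4) + (2)·(-0.6) + (0)·(-2.6) + (1)·(-0.6) + (-4)·(1.4)) / 4 = -5/4 = -1.25
  S[Y,Y] = ((2.4)·(2.4) + (-0.6)·(-0.6) + (-2.6)·(-2.6) + (-0.6)·(-0.6) + (1.4)·(1.4)) / 4 = 15.2/4 = 3.8

S is symmetric (S[j,i] = S[i,j]). Assembling:

S = [[5.5, -1.25],
 [-1.25, 3.8]]


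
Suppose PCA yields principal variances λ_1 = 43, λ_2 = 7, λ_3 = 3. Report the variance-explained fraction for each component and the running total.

Step 1 — total variance = trace(Sigma) = Σ λ_i = 43 + 7 + 3 = 53.

Step 2 — fraction explained by component i = λ_i / Σ λ:
  PC1: 43/53 = 0.8113
  PC2: 7/53 = 0.1321
  PC3: 3/53 = 0.0566

Step 3 — cumulative fraction after k components = (λ_1 + ... + λ_k) / Σ λ:
  k = 1: 43/53 = 0.8113
  k = 2: (43 + 7)/53 = 50/53 = 0.9434
  k = 3: (43 + 7 + 3)/53 = 53/53 = 1

Summary (fraction, with percent):

explained: PC1 0.8113 (81.13%), PC2 0.1321 (13.21%), PC3 0.0566 (5.66%);  cumulative: 0.8113, 0.9434, 1


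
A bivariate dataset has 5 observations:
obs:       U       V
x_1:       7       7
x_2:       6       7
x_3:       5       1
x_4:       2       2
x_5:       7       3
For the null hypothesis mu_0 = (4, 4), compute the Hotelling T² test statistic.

Step 1 — sample mean vector:
  mean(U) = (7 + 6 + 5 + 2 + 7) / 5 = 27/5 = 5.4
  mean(V) = (7 + 7 + 1 + 2 + 3) / 5 = 20/5 = 4
  x̄ = (5.4, 4),  deviation x̄ - mu_0 = (5.4, 4) - (4, 4) = (1.4, 0).

Step 2 — sample covariance matrix, S[i,j] = (1/(n-1)) · Σ_k (x_{k,i} - mean_i) · (x_{k,j} - mean_j), divisor n-1 = 4:
  S[U,U] = ((1.6)·(1.6) + (0.6)·(0.6) + (-0.4)·(-0.4) + (-3.4)·(-3.4) + (1.6)·(1.6)) / 4 = 17.2/4 = 4.3
  S[U,V] = ((1.6)·(3) + (0.6)·(3) + (-0.4)·(-3) + (-3.4)·(-2) + (1.6)·(-1)) / 4 = 13/4 = 3.25
  S[V,V] = ((3)·(3) + (3)·(3) + (-3)·(-3) + (-2)·(-2) + (-1)·(-1)) / 4 = 32/4 = 8
  S = [[4.3, 3.25],
 [3.25, 8]].

Step 3 — invert S. det(S) = 4.3·8 - (3.25)² = 23.8375.
  S^{-1} = (1/det) · [[d, -b], [-b, a]] = [[0.3356, -0.1363],
 [-0.1363, 0.1804]].

Step 4 — quadratic form (x̄ - mu_0)^T · S^{-1} · (x̄ - mu_0):
  S^{-1} · (x̄ - mu_0) = (0.4698, -0.1909),
  (x̄ - mu_0)^T · [...] = (1.4)·(0.4698) + (0)·(-0.1909) = 0.6578.

Step 5 — scale by n: T² = 5 · 0.6578 = 3.2889.

T² ≈ 3.2889


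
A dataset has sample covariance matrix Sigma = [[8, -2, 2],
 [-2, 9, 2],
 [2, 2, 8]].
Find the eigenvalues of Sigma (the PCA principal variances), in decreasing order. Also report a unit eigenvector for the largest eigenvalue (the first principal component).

Step 1 — characteristic polynomial p(λ) = det(λI - Sigma) = λ³ - tr·λ² + c_1·λ - det, where tr = trace, c_1 = sum of the principal 2×2 minors, det = det(Sigma):
  tr = 8 + 9 + 8 = 25,
  c_1 = (8·9 - (-2)²) + (8·8 - (2)²) + (9·8 - (2)²) = 68 + 60 + 68 = 196,
  det = 8·(9·8 - (2)²) - (-2)·((-2)·8 - (2)·(2)) + (2)·((-2)·(2) - 9·(2)) = 8·(68) - (-2)·(-20) + (2)·(-22) = 460.
  So p(λ) = λ³ - 25λ² + 196λ - 460.
Step 2 — look for an integer root (rational root theorem: any rational root is an integer divisor of 460). Testing λ = 10:
  p(10) = 1000 - 2500 + 1960 - 460 = 0  ✓
  Dividing out (λ - 10): p(λ) = (λ - 10)(λ² - 15λ + 46).
Step 3 — remaining eigenvalues from the quadratic λ² - 15λ + 46 = 0:
  Δ = 15² - 4·46 = 225 - 184 = 41,  λ = (15 ± √41)/2 = (15 ± 6.4031)/2 ≈ 10.7016 or 4.2984.
  Sorted: λ_1 = 10.7016,  λ_2 = 10,  λ_3 = 4.2984  (check: sum = 25 = tr ✓).

Step 4 — unit eigenvector for λ_1 ≈ 10.7016: v spans the null space of (Sigma - λ_1 I), whose rows are
  r_1 = (-2.7016, -2, 2),  r_2 = (-2, -1.7016, 2),  r_3 = (2, 2, -2.7016).
  v is orthogonal to every row, so take v ∝ r_1 × r_2 = ((-2)·(2) - (2)·(-1.7016), (2)·(-2) - (-2.7016)·(2), (-2.7016)·(-1.7016) - (-2)·(-2)) ≈ (-0.5969, 1.4031, 0.5969).
  Rescale (multiply by -1 so the first nonzero entry is positive): u = (0.5969, -1.4031, -0.5969).
  ||u|| = √((0.5969)² + (-1.4031)² + (-0.5969)²) = √(2.6813) ≈ 1.6375,  v_1 = u/||u|| ≈ (0.3645, -0.8569, -0.3645) (||v_1|| = 1).

λ_1 = 10.7016,  λ_2 = 10,  λ_3 = 4.2984;  v_1 ≈ (0.3645, -0.8569, -0.3645)


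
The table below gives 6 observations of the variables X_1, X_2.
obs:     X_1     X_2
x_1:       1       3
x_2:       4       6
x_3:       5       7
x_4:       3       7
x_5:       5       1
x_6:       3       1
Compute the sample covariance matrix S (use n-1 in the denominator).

Step 1 — column means:
  mean(X_1) = (1 + 4 + 5 + 3 + 5 + 3) / 6 = 21/6 = 3.5
  mean(X_2) = (3 + 6 + 7 + 7 + 1 + 1) / 6 = 25/6 = 4.1667

Step 2 — sample covariance S[i,j] = (1/(n-1)) · Σ_k (x_{k,i} - mean_i) · (x_{k,j} - mean_j), with n-1 = 5.
  S[X_1,X_1] = ((-2.5)·(-2.5) + (0.5)·(0.5) + (1.5)·(1.5) + (-0.5)·(-0.5) + (1.5)·(1.5) + (-0.5)·(-0.5)) / 5 = 11.5/5 = 2.3
  S[X_1,X_2] = ((-2.5)·(-1.1667) + (0.5)·(1.8333) + (1.5)·(2.8333) + (-0.5)·(2.8333) + (1.5)·(-3.1667) + (-0.5)·(-3.1667)) / 5 = 3.5/5 = 0.7
  S[X_2,X_2] = ((-1.1667)·(-1.1667) + (1.8333)·(1.8333) + (2.8333)·(2.8333) + (2.8333)·(2.8333) + (-3.1667)·(-3.1667) + (-3.1667)·(-3.1667)) / 5 = 40.8333/5 = 8.1667

S is symmetric (S[j,i] = S[i,j]). Assembling:

S = [[2.3, 0.7],
 [0.7, 8.1667]]


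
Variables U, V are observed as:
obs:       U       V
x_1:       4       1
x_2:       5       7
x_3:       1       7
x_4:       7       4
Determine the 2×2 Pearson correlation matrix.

Step 1 — column means:
  mean(U) = (4 + 5 + 1 + 7) / 4 = 17/4 = 4.25
  mean(V) = (1 + 7 + 7 + 4) / 4 = 19/4 = 4.75

Step 2 — sample variances and covariances s[i,j] = (1/(n-1)) · Σ_k (x_{k,i} - mean_i) · (x_{k,j} - mean_j), with n-1 = 3:
  s[U,U] = ((-0.25)·(-0.25) + (0.75)·(0.75) + (-3.25)·(-3.25) + (2.75)·(2.75)) / 3 = 18.75/3 = 6.25
  s[U,V] = ((-0.25)·(-3.75) + (0.75)·(2.25) + (-3.25)·(2.25) + (2.75)·(-0.75)) / 3 = -6.75/3 = -2.25
  s[V,V] = ((-3.75)·(-3.75) + (2.25)·(2.25) + (2.25)·(2.25) + (-0.75)·(-0.75)) / 3 = 24.75/3 = 8.25
  Sample standard deviations s_i = √(s[i,i]):
  s(U) = √(6.25) = 2.5
  s(V) = √(8.25) = 2.8723

Step 3 — r_{ij} = s_{ij} / (s_i · s_j):
  r[U,U] = 1 (diagonal).
  r[U,V] = -2.25 / (2.5 · 2.8723) = -2.25 / 7.1807 = -0.3133
  r[V,V] = 1 (diagonal).

R is symmetric with unit diagonal. Assembling:

R = [[1, -0.3133],
 [-0.3133, 1]]


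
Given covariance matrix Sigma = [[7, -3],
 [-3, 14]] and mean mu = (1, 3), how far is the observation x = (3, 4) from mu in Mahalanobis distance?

Step 1 — centre the observation: (x - mu) = (2, 1).

Step 2 — invert Sigma. det(Sigma) = 7·14 - (-3)² = 89.
  Sigma^{-1} = (1/det) · [[d, -b], [-b, a]] = [[0.1573, 0.0337],
 [0.0337, 0.0787]].

Step 3 — form the quadratic (x - mu)^T · Sigma^{-1} · (x - mu):
  Sigma^{-1} · (x - mu) = (0.3483, 0.1461).
  (x - mu)^T · [Sigma^{-1} · (x - mu)] = (2)·(0.3483) + (1)·(0.1461) = 0.8427.

Step 4 — take square root: d = √(0.8427) ≈ 0.918.

d(x, mu) = √(0.8427) ≈ 0.918


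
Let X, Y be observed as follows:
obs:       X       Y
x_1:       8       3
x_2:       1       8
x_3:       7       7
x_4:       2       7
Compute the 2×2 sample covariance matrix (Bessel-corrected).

Step 1 — column means:
  mean(X) = (8 + 1 + 7 + 2) / 4 = 18/4 = 4.5
  mean(Y) = (3 + 8 + 7 + 7) / 4 = 25/4 = 6.25

Step 2 — sample covariance S[i,j] = (1/(n-1)) · Σ_k (x_{k,i} - mean_i) · (x_{k,j} - mean_j), with n-1 = 3.
  S[X,X] = ((3.5)·(3.5) + (-3.5)·(-3.5) + (2.5)·(2.5) + (-2.5)·(-2.5)) / 3 = 37/3 = 12.3333
  S[X,Y] = ((3.5)·(-3.25) + (-3.5)·(1.75) + (2.5)·(0.75) + (-2.5)·(0.75)) / 3 = -17.5/3 = -5.8333
  S[Y,Y] = ((-3.25)·(-3.25) + (1.75)·(1.75) + (0.75)·(0.75) + (0.75)·(0.75)) / 3 = 14.75/3 = 4.9167

S is symmetric (S[j,i] = S[i,j]). Assembling:

S = [[12.3333, -5.8333],
 [-5.8333, 4.9167]]


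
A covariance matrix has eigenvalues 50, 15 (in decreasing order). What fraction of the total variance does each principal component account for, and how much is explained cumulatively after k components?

Step 1 — total variance = trace(Sigma) = Σ λ_i = 50 + 15 = 65.

Step 2 — fraction explained by component i = λ_i / Σ λ:
  PC1: 50/65 = 0.7692
  PC2: 15/65 = 0.2308

Step 3 — cumulative fraction after k components = (λ_1 + ... + λ_k) / Σ λ:
  k = 1: 50/65 = 0.7692
  k = 2: (50 + 15)/65 = 65/65 = 1

Summary (fraction, with percent):

explained: PC1 0.7692 (76.92%), PC2 0.2308 (23.08%);  cumulative: 0.7692, 1


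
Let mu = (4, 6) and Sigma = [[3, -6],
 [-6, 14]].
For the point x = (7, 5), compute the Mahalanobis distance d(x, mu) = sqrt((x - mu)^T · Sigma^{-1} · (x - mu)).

Step 1 — centre the observation: (x - mu) = (3, -1).

Step 2 — invert Sigma. det(Sigma) = 3·14 - (-6)² = 6.
  Sigma^{-1} = (1/det) · [[d, -b], [-b, a]] = [[2.3333, 1],
 [1, 0.5]].

Step 3 — form the quadratic (x - mu)^T · Sigma^{-1} · (x - mu):
  Sigma^{-1} · (x - mu) = (6, 2.5).
  (x - mu)^T · [Sigma^{-1} · (x - mu)] = (3)·(6) + (-1)·(2.5) = 15.5.

Step 4 — take square root: d = √(15.5) ≈ 3.937.

d(x, mu) = √(15.5) ≈ 3.937


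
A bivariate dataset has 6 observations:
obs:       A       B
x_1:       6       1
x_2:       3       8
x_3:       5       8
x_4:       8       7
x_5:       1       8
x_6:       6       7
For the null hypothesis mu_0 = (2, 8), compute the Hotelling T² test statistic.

Step 1 — sample mean vector:
  mean(A) = (6 + 3 + 5 + 8 + 1 + 6) / 6 = 29/6 = 4.8333
  mean(B) = (1 + 8 + 8 + 7 + 8 + 7) / 6 = 39/6 = 6.5
  x̄ = (4.8333, 6.5),  deviation x̄ - mu_0 = (4.8333, 6.5) - (2, 8) = (2.8333, -1.5).

Step 2 — sample covariance matrix, S[i,j] = (1/(n-1)) · Σ_k (x_{k,i} - mean_i) · (x_{k,j} - mean_j), divisor n-1 = 5:
  S[A,A] = ((1.1667)·(1.1667) + (-1.8333)·(-1.8333) + (0.1667)·(0.1667) + (3.1667)·(3.1667) + (-3.8333)·(-3.8333) + (1.1667)·(1.1667)) / 5 = 30.8333/5 = 6.1667
  S[A,B] = ((1.1667)·(-5.5) + (-1.8333)·(1.5) + (0.1667)·(1.5) + (3.1667)·(0.5) + (-3.8333)·(1.5) + (1.1667)·(0.5)) / 5 = -12.5/5 = -2.5
  S[B,B] = ((-5.5)·(-5.5) + (1.5)·(1.5) + (1.5)·(1.5) + (0.5)·(0.5) + (1.5)·(1.5) + (0.5)·(0.5)) / 5 = 37.5/5 = 7.5
  S = [[6.1667, -2.5],
 [-2.5, 7.5]].

Step 3 — invert S. det(S) = 6.1667·7.5 - (-2.5)² = 40.
  S^{-1} = (1/det) · [[d, -b], [-b, a]] = [[0.1875, 0.0625],
 [0.0625, 0.1542]].

Step 4 — quadratic form (x̄ - mu_0)^T · S^{-1} · (x̄ - mu_0):
  S^{-1} · (x̄ - mu_0) = (0.4375, -0.0542),
  (x̄ - mu_0)^T · [...] = (2.8333)·(0.4375) + (-1.5)·(-0.0542) = 1.3208.

Step 5 — scale by n: T² = 6 · 1.3208 = 7.925.

T² ≈ 7.925


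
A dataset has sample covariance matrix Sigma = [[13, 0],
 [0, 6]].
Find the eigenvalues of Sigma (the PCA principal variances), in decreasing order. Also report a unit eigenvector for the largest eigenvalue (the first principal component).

Step 1 — characteristic polynomial of 2×2 Sigma:
  det(Sigma - λI) = λ² - trace · λ + det = 0.
  trace = 13 + 6 = 19, det = 13·6 - (0)² = 78.
Step 2 — discriminant:
  Δ = trace² - 4·det = 361 - 312 = 49.
Step 3 — eigenvalues:
  λ = (trace ± √Δ)/2 = (19 ± 7)/2,
  λ_1 = 13,  λ_2 = 6.

Step 4 — unit eigenvector for λ_1: Sigma is diagonal, so its eigenvectors are the coordinate axes. λ_1 = 13 is the diagonal entry on the first coordinate axis, hence
  v_1 = (1, 0) (||v_1|| = 1).

λ_1 = 13,  λ_2 = 6;  v_1 ≈ (1, 0)


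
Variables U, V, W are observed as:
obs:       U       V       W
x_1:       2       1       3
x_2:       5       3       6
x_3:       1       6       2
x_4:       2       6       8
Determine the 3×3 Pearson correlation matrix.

Step 1 — column means:
  mean(U) = (2 + 5 + 1 + 2) / 4 = 10/4 = 2.5
  mean(V) = (1 + 3 + 6 + 6) / 4 = 16/4 = 4
  mean(W) = (3 + 6 + 2 + 8) / 4 = 19/4 = 4.75

Step 2 — sample variances and covariances s[i,j] = (1/(n-1)) · Σ_k (x_{k,i} - mean_i) · (x_{k,j} - mean_j), with n-1 = 3:
  s[U,U] = ((-0.5)·(-0.5) + (2.5)·(2.5) + (-1.5)·(-1.5) + (-0.5)·(-0.5)) / 3 = 9/3 = 3
  s[U,V] = ((-0.5)·(-3) + (2.5)·(-1) + (-1.5)·(2) + (-0.5)·(2)) / 3 = -5/3 = -1.6667
  s[U,W] = ((-0.5)·(-1.75) + (2.5)·(1.25) + (-1.5)·(-2.75) + (-0.5)·(3.25)) / 3 = 6.5/3 = 2.1667
  s[V,V] = ((-3)·(-3) + (-1)·(-1) + (2)·(2) + (2)·(2)) / 3 = 18/3 = 6
  s[V,W] = ((-3)·(-1.75) + (-1)·(1.25) + (2)·(-2.75) + (2)·(3.25)) / 3 = 5/3 = 1.6667
  s[W,W] = ((-1.75)·(-1.75) + (1.25)·(1.25) + (-2.75)·(-2.75) + (3.25)·(3.25)) / 3 = 22.75/3 = 7.5833
  Sample standard deviations s_i = √(s[i,i]):
  s(U) = √(3) = 1.7321
  s(V) = √(6) = 2.4495
  s(W) = √(7.5833) = 2.7538

Step 3 — r_{ij} = s_{ij} / (s_i · s_j):
  r[U,U] = 1 (diagonal).
  r[U,V] = -1.6667 / (1.7321 · 2.4495) = -1.6667 / 4.2426 = -0.3928
  r[U,W] = 2.1667 / (1.7321 · 2.7538) = 2.1667 / 4.7697 = 0.4543
  r[V,V] = 1 (diagonal).
  r[V,W] = 1.6667 / (2.4495 · 2.7538) = 1.6667 / 6.7454 = 0.2471
  r[W,W] = 1 (diagonal).

R is symmetric with unit diagonal. Assembling:

R = [[1, -0.3928, 0.4543],
 [-0.3928, 1, 0.2471],
 [0.4543, 0.2471, 1]]


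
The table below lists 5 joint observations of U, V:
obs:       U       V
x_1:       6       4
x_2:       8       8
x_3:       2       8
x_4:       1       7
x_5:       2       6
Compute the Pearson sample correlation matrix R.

Step 1 — column means:
  mean(U) = (6 + 8 + 2 + 1 + 2) / 5 = 19/5 = 3.8
  mean(V) = (4 + 8 + 8 + 7 + 6) / 5 = 33/5 = 6.6

Step 2 — sample variances and covariances s[i,j] = (1/(n-1)) · Σ_k (x_{k,i} - mean_i) · (x_{k,j} - mean_j), with n-1 = 4:
  s[U,U] = ((2.2)·(2.2) + (4.2)·(4.2) + (-1.8)·(-1.8) + (-2.8)·(-2.8) + (-1.8)·(-1.8)) / 4 = 36.8/4 = 9.2
  s[U,V] = ((2.2)·(-2.6) + (4.2)·(1.4) + (-1.8)·(1.4) + (-2.8)·(0.4) + (-1.8)·(-0.6)) / 4 = -2.4/4 = -0.6
  s[V,V] = ((-2.6)·(-2.6) + (1.4)·(1.4) + (1.4)·(1.4) + (0.4)·(0.4) + (-0.6)·(-0.6)) / 4 = 11.2/4 = 2.8
  Sample standard deviations s_i = √(s[i,i]):
  s(U) = √(9.2) = 3.0332
  s(V) = √(2.8) = 1.6733

Step 3 — r_{ij} = s_{ij} / (s_i · s_j):
  r[U,U] = 1 (diagonal).
  r[U,V] = -0.6 / (3.0332 · 1.6733) = -0.6 / 5.0754 = -0.1182
  r[V,V] = 1 (diagonal).

R is symmetric with unit diagonal. Assembling:

R = [[1, -0.1182],
 [-0.1182, 1]]


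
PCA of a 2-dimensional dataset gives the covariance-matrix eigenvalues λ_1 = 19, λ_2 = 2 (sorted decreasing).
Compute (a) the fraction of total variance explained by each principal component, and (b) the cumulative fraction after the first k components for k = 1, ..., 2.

Step 1 — total variance = trace(Sigma) = Σ λ_i = 19 + 2 = 21.

Step 2 — fraction explained by component i = λ_i / Σ λ:
  PC1: 19/21 = 0.9048
  PC2: 2/21 = 0.0952

Step 3 — cumulative fraction after k components = (λ_1 + ... + λ_k) / Σ λ:
  k = 1: 19/21 = 0.9048
  k = 2: (19 + 2)/21 = 21/21 = 1

Summary (fraction, with percent):

explained: PC1 0.9048 (90.48%), PC2 0.0952 (9.52%);  cumulative: 0.9048, 1


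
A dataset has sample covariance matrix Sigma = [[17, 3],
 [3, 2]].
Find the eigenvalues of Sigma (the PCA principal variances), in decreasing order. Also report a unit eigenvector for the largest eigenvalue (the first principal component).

Step 1 — characteristic polynomial of 2×2 Sigma:
  det(Sigma - λI) = λ² - trace · λ + det = 0.
  trace = 17 + 2 = 19, det = 17·2 - (3)² = 25.
Step 2 — discriminant:
  Δ = trace² - 4·det = 361 - 100 = 261.
Step 3 — eigenvalues:
  λ = (trace ± √Δ)/2 = (19 ± 16.1555)/2,
  λ_1 = 17.5777,  λ_2 = 1.4223.

Step 4 — unit eigenvector for λ_1: solve (Sigma - λ_1 I)v = 0. First row:
  (17 - 17.5777)·v_x + (3)·v_y = 0, i.e. (-0.5777)·v_x + (3)·v_y = 0,
  so v ∝ (b, λ_1 - a) = (3, 0.5777) = u.
  ||u|| = √((3)² + (0.5777)²) = √(9.3338) ≈ 3.0551,
  v_1 = u/||u|| ≈ (0.982, 0.1891) (||v_1|| = 1).

λ_1 = 17.5777,  λ_2 = 1.4223;  v_1 ≈ (0.982, 0.1891)


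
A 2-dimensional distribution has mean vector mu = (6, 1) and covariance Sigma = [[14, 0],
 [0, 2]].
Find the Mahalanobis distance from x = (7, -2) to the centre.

Step 1 — centre the observation: (x - mu) = (1, -3).

Step 2 — invert Sigma. det(Sigma) = 14·2 - (0)² = 28.
  Sigma^{-1} = (1/det) · [[d, -b], [-b, a]] = [[0.0714, 0],
 [0, 0.5]].

Step 3 — form the quadratic (x - mu)^T · Sigma^{-1} · (x - mu):
  Sigma^{-1} · (x - mu) = (0.0714, -1.5).
  (x - mu)^T · [Sigma^{-1} · (x - mu)] = (1)·(0.0714) + (-3)·(-1.5) = 4.5714.

Step 4 — take square root: d = √(4.5714) ≈ 2.1381.

d(x, mu) = √(4.5714) ≈ 2.1381


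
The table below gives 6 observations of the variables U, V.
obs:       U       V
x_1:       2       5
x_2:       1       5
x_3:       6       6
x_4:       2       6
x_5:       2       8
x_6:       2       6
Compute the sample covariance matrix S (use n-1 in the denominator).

Step 1 — column means:
  mean(U) = (2 + 1 + 6 + 2 + 2 + 2) / 6 = 15/6 = 2.5
  mean(V) = (5 + 5 + 6 + 6 + 8 + 6) / 6 = 36/6 = 6

Step 2 — sample covariance S[i,j] = (1/(n-1)) · Σ_k (x_{k,i} - mean_i) · (x_{k,j} - mean_j), with n-1 = 5.
  S[U,U] = ((-0.5)·(-0.5) + (-1.5)·(-1.5) + (3.5)·(3.5) + (-0.5)·(-0.5) + (-0.5)·(-0.5) + (-0.5)·(-0.5)) / 5 = 15.5/5 = 3.1
  S[U,V] = ((-0.5)·(-1) + (-1.5)·(-1) + (3.5)·(0) + (-0.5)·(0) + (-0.5)·(2) + (-0.5)·(0)) / 5 = 1/5 = 0.2
  S[V,V] = ((-1)·(-1) + (-1)·(-1) + (0)·(0) + (0)·(0) + (2)·(2) + (0)·(0)) / 5 = 6/5 = 1.2

S is symmetric (S[j,i] = S[i,j]). Assembling:

S = [[3.1, 0.2],
 [0.2, 1.2]]


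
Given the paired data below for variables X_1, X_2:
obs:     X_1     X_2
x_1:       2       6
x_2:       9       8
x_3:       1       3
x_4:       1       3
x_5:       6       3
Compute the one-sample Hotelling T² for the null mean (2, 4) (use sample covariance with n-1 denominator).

Step 1 — sample mean vector:
  mean(X_1) = (2 + 9 + 1 + 1 + 6) / 5 = 19/5 = 3.8
  mean(X_2) = (6 + 8 + 3 + 3 + 3) / 5 = 23/5 = 4.6
  x̄ = (3.8, 4.6),  deviation x̄ - mu_0 = (3.8, 4.6) - (2, 4) = (1.8, 0.6).

Step 2 — sample covariance matrix, S[i,j] = (1/(n-1)) · Σ_k (x_{k,i} - mean_i) · (x_{k,j} - mean_j), divisor n-1 = 4:
  S[X_1,X_1] = ((-1.8)·(-1.8) + (5.2)·(5.2) + (-2.8)·(-2.8) + (-2.8)·(-2.8) + (2.2)·(2.2)) / 4 = 50.8/4 = 12.7
  S[X_1,X_2] = ((-1.8)·(1.4) + (5.2)·(3.4) + (-2.8)·(-1.6) + (-2.8)·(-1.6) + (2.2)·(-1.6)) / 4 = 20.6/4 = 5.15
  S[X_2,X_2] = ((1.4)·(1.4) + (3.4)·(3.4) + (-1.6)·(-1.6) + (-1.6)·(-1.6) + (-1.6)·(-1.6)) / 4 = 21.2/4 = 5.3
  S = [[12.7, 5.15],
 [5.15, 5.3]].

Step 3 — invert S. det(S) = 12.7·5.3 - (5.15)² = 40.7875.
  S^{-1} = (1/det) · [[d, -b], [-b, a]] = [[0.1299, -0.1263],
 [-0.1263, 0.3114]].

Step 4 — quadratic form (x̄ - mu_0)^T · S^{-1} · (x̄ - mu_0):
  S^{-1} · (x̄ - mu_0) = (0.1581, -0.0405),
  (x̄ - mu_0)^T · [...] = (1.8)·(0.1581) + (0.6)·(-0.0405) = 0.2604.

Step 5 — scale by n: T² = 5 · 0.2604 = 1.3019.

T² ≈ 1.3019


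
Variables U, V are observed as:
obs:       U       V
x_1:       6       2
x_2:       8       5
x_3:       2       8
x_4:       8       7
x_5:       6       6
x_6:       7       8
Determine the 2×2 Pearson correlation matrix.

Step 1 — column means:
  mean(U) = (6 + 8 + 2 + 8 + 6 + 7) / 6 = 37/6 = 6.1667
  mean(V) = (2 + 5 + 8 + 7 + 6 + 8) / 6 = 36/6 = 6

Step 2 — sample variances and covariances s[i,j] = (1/(n-1)) · Σ_k (x_{k,i} - mean_i) · (x_{k,j} - mean_j), with n-1 = 5:
  s[U,U] = ((-0.1667)·(-0.1667) + (1.8333)·(1.8333) + (-4.1667)·(-4.1667) + (1.8333)·(1.8333) + (-0.1667)·(-0.1667) + (0.8333)·(0.8333)) / 5 = 24.8333/5 = 4.9667
  s[U,V] = ((-0.1667)·(-4) + (1.8333)·(-1) + (-4.1667)·(2) + (1.8333)·(1) + (-0.1667)·(0) + (0.8333)·(2)) / 5 = -6/5 = -1.2
  s[V,V] = ((-4)·(-4) + (-1)·(-1) + (2)·(2) + (1)·(1) + (0)·(0) + (2)·(2)) / 5 = 26/5 = 5.2
  Sample standard deviations s_i = √(s[i,i]):
  s(U) = √(4.9667) = 2.2286
  s(V) = √(5.2) = 2.2804

Step 3 — r_{ij} = s_{ij} / (s_i · s_j):
  r[U,U] = 1 (diagonal).
  r[U,V] = -1.2 / (2.2286 · 2.2804) = -1.2 / 5.082 = -0.2361
  r[V,V] = 1 (diagonal).

R is symmetric with unit diagonal. Assembling:

R = [[1, -0.2361],
 [-0.2361, 1]]


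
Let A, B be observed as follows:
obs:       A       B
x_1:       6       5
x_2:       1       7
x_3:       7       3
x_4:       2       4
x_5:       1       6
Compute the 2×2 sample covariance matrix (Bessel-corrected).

Step 1 — column means:
  mean(A) = (6 + 1 + 7 + 2 + 1) / 5 = 17/5 = 3.4
  mean(B) = (5 + 7 + 3 + 4 + 6) / 5 = 25/5 = 5

Step 2 — sample covariance S[i,j] = (1/(n-1)) · Σ_k (x_{k,i} - mean_i) · (x_{k,j} - mean_j), with n-1 = 4.
  S[A,A] = ((2.6)·(2.6) + (-2.4)·(-2.4) + (3.6)·(3.6) + (-1.4)·(-1.4) + (-2.4)·(-2.4)) / 4 = 33.2/4 = 8.3
  S[A,B] = ((2.6)·(0) + (-2.4)·(2) + (3.6)·(-2) + (-1.4)·(-1) + (-2.4)·(1)) / 4 = -13/4 = -3.25
  S[B,B] = ((0)·(0) + (2)·(2) + (-2)·(-2) + (-1)·(-1) + (1)·(1)) / 4 = 10/4 = 2.5

S is symmetric (S[j,i] = S[i,j]). Assembling:

S = [[8.3, -3.25],
 [-3.25, 2.5]]


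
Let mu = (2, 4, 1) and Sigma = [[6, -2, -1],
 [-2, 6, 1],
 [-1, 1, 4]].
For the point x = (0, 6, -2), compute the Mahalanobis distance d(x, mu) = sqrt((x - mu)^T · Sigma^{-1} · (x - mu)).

Step 1 — centre the observation: (x - mu) = (-2, 2, -3).

Step 2 — invert Sigma (cofactor / det for 3×3, or solve directly):
  Sigma^{-1} = [[0.1917, 0.0583, 0.0333],
 [0.0583, 0.1917, -0.0333],
 [0.0333, -0.0333, 0.2667]].

Step 3 — form the quadratic (x - mu)^T · Sigma^{-1} · (x - mu):
  Sigma^{-1} · (x - mu) = (-0.3667, 0.3667, -0.9333).
  (x - mu)^T · [Sigma^{-1} · (x - mu)] = (-2)·(-0.3667) + (2)·(0.3667) + (-3)·(-0.9333) = 4.2667.

Step 4 — take square root: d = √(4.2667) ≈ 2.0656.

d(x, mu) = √(4.2667) ≈ 2.0656


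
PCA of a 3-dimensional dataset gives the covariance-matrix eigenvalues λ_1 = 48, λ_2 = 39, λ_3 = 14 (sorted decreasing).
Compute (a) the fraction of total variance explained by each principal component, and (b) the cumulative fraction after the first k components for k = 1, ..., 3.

Step 1 — total variance = trace(Sigma) = Σ λ_i = 48 + 39 + 14 = 101.

Step 2 — fraction explained by component i = λ_i / Σ λ:
  PC1: 48/101 = 0.4752
  PC2: 39/101 = 0.3861
  PC3: 14/101 = 0.1386

Step 3 — cumulative fraction after k components = (λ_1 + ... + λ_k) / Σ λ:
  k = 1: 48/101 = 0.4752
  k = 2: (48 + 39)/101 = 87/101 = 0.8614
  k = 3: (48 + 39 + 14)/101 = 101/101 = 1

Summary (fraction, with percent):

explained: PC1 0.4752 (47.52%), PC2 0.3861 (38.61%), PC3 0.1386 (13.86%);  cumulative: 0.4752, 0.8614, 1


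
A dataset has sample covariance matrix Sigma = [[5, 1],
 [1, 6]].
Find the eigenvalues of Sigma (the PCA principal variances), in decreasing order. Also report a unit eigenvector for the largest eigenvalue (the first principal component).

Step 1 — characteristic polynomial of 2×2 Sigma:
  det(Sigma - λI) = λ² - trace · λ + det = 0.
  trace = 5 + 6 = 11, det = 5·6 - (1)² = 29.
Step 2 — discriminant:
  Δ = trace² - 4·det = 121 - 116 = 5.
Step 3 — eigenvalues:
  λ = (trace ± √Δ)/2 = (11 ± 2.2361)/2,
  λ_1 = 6.618,  λ_2 = 4.382.

Step 4 — unit eigenvector for λ_1: solve (Sigma - λ_1 I)v = 0. First row:
  (5 - 6.618)·v_x + (1)·v_y = 0, i.e. (-1.618)·v_x + (1)·v_y = 0,
  so v ∝ (b, λ_1 - a) = (1, 1.618) = u.
  ||u|| = √((1)² + (1.618)²) = √(3.618) ≈ 1.9021,
  v_1 = u/||u|| ≈ (0.5257, 0.8507) (||v_1|| = 1).

λ_1 = 6.618,  λ_2 = 4.382;  v_1 ≈ (0.5257, 0.8507)


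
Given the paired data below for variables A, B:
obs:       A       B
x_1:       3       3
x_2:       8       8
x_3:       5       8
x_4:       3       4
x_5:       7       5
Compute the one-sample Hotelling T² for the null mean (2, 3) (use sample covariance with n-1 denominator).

Step 1 — sample mean vector:
  mean(A) = (3 + 8 + 5 + 3 + 7) / 5 = 26/5 = 5.2
  mean(B) = (3 + 8 + 8 + 4 + 5) / 5 = 28/5 = 5.6
  x̄ = (5.2, 5.6),  deviation x̄ - mu_0 = (5.2, 5.6) - (2, 3) = (3.2, 2.6).

Step 2 — sample covariance matrix, S[i,j] = (1/(n-1)) · Σ_k (x_{k,i} - mean_i) · (x_{k,j} - mean_j), divisor n-1 = 4:
  S[A,A] = ((-2.2)·(-2.2) + (2.8)·(2.8) + (-0.2)·(-0.2) + (-2.2)·(-2.2) + (1.8)·(1.8)) / 4 = 20.8/4 = 5.2
  S[A,B] = ((-2.2)·(-2.6) + (2.8)·(2.4) + (-0.2)·(2.4) + (-2.2)·(-1.6) + (1.8)·(-0.6)) / 4 = 14.4/4 = 3.6
  S[B,B] = ((-2.6)·(-2.6) + (2.4)·(2.4) + (2.4)·(2.4) + (-1.6)·(-1.6) + (-0.6)·(-0.6)) / 4 = 21.2/4 = 5.3
  S = [[5.2, 3.6],
 [3.6, 5.3]].

Step 3 — invert S. det(S) = 5.2·5.3 - (3.6)² = 14.6.
  S^{-1} = (1/det) · [[d, -b], [-b, a]] = [[0.363, -0.2466],
 [-0.2466, 0.3562]].

Step 4 — quadratic form (x̄ - mu_0)^T · S^{-1} · (x̄ - mu_0):
  S^{-1} · (x̄ - mu_0) = (0.5205, 0.137),
  (x̄ - mu_0)^T · [...] = (3.2)·(0.5205) + (2.6)·(0.137) = 2.0219.

Step 5 — scale by n: T² = 5 · 2.0219 = 10.1096.

T² ≈ 10.1096


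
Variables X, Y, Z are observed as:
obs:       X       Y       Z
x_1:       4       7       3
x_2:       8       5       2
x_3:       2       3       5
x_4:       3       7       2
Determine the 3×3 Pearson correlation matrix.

Step 1 — column means:
  mean(X) = (4 + 8 + 2 + 3) / 4 = 17/4 = 4.25
  mean(Y) = (7 + 5 + 3 + 7) / 4 = 22/4 = 5.5
  mean(Z) = (3 + 2 + 5 + 2) / 4 = 12/4 = 3

Step 2 — sample variances and covariances s[i,j] = (1/(n-1)) · Σ_k (x_{k,i} - mean_i) · (x_{k,j} - mean_j), with n-1 = 3:
  s[X,X] = ((-0.25)·(-0.25) + (3.75)·(3.75) + (-2.25)·(-2.25) + (-1.25)·(-1.25)) / 3 = 20.75/3 = 6.9167
  s[X,Y] = ((-0.25)·(1.5) + (3.75)·(-0.5) + (-2.25)·(-2.5) + (-1.25)·(1.5)) / 3 = 1.5/3 = 0.5
  s[X,Z] = ((-0.25)·(0) + (3.75)·(-1) + (-2.25)·(2) + (-1.25)·(-1)) / 3 = -7/3 = -2.3333
  s[Y,Y] = ((1.5)·(1.5) + (-0.5)·(-0.5) + (-2.5)·(-2.5) + (1.5)·(1.5)) / 3 = 11/3 = 3.6667
  s[Y,Z] = ((1.5)·(0) + (-0.5)·(-1) + (-2.5)·(2) + (1.5)·(-1)) / 3 = -6/3 = -2
  s[Z,Z] = ((0)·(0) + (-1)·(-1) + (2)·(2) + (-1)·(-1)) / 3 = 6/3 = 2
  Sample standard deviations s_i = √(s[i,i]):
  s(X) = √(6.9167) = 2.63
  s(Y) = √(3.6667) = 1.9149
  s(Z) = √(2) = 1.4142

Step 3 — r_{ij} = s_{ij} / (s_i · s_j):
  r[X,X] = 1 (diagonal).
  r[X,Y] = 0.5 / (2.63 · 1.9149) = 0.5 / 5.036 = 0.0993
  r[X,Z] = -2.3333 / (2.63 · 1.4142) = -2.3333 / 3.7193 = -0.6274
  r[Y,Y] = 1 (diagonal).
  r[Y,Z] = -2 / (1.9149 · 1.4142) = -2 / 2.708 = -0.7385
  r[Z,Z] = 1 (diagonal).

R is symmetric with unit diagonal. Assembling:

R = [[1, 0.0993, -0.6274],
 [0.0993, 1, -0.7385],
 [-0.6274, -0.7385, 1]]
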